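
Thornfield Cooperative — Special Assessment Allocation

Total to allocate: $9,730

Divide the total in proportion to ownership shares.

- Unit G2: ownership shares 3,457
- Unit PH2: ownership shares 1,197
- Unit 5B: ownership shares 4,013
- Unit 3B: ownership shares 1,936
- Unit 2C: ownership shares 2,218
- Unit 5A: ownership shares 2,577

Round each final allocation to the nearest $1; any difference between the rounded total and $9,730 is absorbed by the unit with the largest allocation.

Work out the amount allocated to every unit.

Combined ownership shares = 15,398.
Pro-rata amounts: Unit G2 3,457/15,398 × $9,730 = 2,184.48; Unit PH2 1,197/15,398 × $9,730 = 756.38; Unit 5B 4,013/15,398 × $9,730 = 2,535.82; Unit 3B 1,936/15,398 × $9,730 = 1,223.36; Unit 2C 2,218/15,398 × $9,730 = 1,401.55; Unit 5A 2,577/15,398 × $9,730 = 1,628.41.
Rounded to nearest $1: Unit G2 $2,184; Unit PH2 $756; Unit 5B $2,536; Unit 3B $1,223; Unit 2C $1,402; Unit 5A $1,628. Sum = $9,729.
Difference $9,730 − $9,729 = +$1 applied to largest allocation (Unit 5B): Unit 5B becomes $2,537.

Unit G2: $2,184 · Unit PH2: $756 · Unit 5B: $2,537 · Unit 3B: $1,223 · Unit 2C: $1,402 · Unit 5A: $1,628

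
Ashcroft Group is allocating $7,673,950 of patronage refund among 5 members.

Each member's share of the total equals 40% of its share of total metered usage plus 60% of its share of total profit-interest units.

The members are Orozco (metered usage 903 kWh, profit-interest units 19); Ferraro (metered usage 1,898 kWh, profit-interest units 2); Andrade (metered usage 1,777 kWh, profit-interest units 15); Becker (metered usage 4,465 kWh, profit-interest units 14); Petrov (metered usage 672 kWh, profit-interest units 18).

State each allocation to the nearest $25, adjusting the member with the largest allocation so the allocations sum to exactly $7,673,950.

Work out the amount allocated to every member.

Orozco: $1,571,825 | Ferraro: $735,125 | Andrade: $1,577,125 | Becker: $2,358,750 | Petrov: $1,431,125

Totals — metered usage 9,715, profit-interest units 68.
Blended shares (40% metered usage + 60% profit-interest units): Orozco 0.2048; Ferraro 0.0958; Andrade 0.2055; Becker 0.3074; Petrov 0.1865.
Proportional shares: Orozco 1,571,829.69; Ferraro 735,120.31; Andrade 1,577,136.00; Becker 2,358,733.07; Petrov 1,431,130.92.
At nearest $25: Orozco $1,571,825; Ferraro $735,125; Andrade $1,577,125; Becker $2,358,725; Petrov $1,431,125. Sum = $7,673,925.
Difference $7,673,950 − $7,673,925 = +$25 applied to largest allocation (Becker): Becker becomes $2,358,750.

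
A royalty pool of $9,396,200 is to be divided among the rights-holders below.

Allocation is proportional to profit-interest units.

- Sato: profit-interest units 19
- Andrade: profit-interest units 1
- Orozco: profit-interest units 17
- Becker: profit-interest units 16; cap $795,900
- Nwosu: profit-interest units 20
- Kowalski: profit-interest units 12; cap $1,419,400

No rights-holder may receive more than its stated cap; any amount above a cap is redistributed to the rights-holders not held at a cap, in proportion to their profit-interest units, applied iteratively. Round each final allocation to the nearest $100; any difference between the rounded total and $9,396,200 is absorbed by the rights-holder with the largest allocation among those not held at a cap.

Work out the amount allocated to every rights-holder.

Sum of profit-interest units: 85.
Pro-rata shares before constraints: Sato 2,100,327.06; Andrade 110,543.53; Orozco 1,879,240.00; Becker 1,768,696.47; Nwosu 2,210,870.59; Kowalski 1,326,522.35.
Held at cap: Becker ($795,900); remaining pool $8,600,300 reallocated over remaining profit-interest units 69.
Held at cap: Kowalski ($1,419,400); remaining pool $7,180,900 reallocated over remaining profit-interest units 57.
Redistributed shares: Sato 2,393,633.33 → $2,393,600; Andrade 125,980.70 → $126,000; Orozco 2,141,671.93 → $2,141,700; Nwosu 2,519,614.04 → $2,519,600.

Sato: $2,393,600 · Andrade: $126,000 · Orozco: $2,141,700 · Becker: $795,900 · Nwosu: $2,519,600 · Kowalski: $1,419,400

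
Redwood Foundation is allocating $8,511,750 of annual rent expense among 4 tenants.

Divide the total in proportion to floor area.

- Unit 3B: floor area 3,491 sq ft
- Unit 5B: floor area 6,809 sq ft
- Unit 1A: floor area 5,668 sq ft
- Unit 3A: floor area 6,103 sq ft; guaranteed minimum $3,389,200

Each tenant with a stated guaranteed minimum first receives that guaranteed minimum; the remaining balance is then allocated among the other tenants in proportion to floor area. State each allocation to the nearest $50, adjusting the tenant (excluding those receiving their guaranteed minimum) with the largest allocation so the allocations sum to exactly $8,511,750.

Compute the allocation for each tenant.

Unit 3B: $1,119,900; Unit 5B: $2,184,350; Unit 1A: $1,818,300; Unit 3A: $3,389,200

Minimums first: Unit 3A $3,389,200. Residual $5,122,550.
Residual split over remaining floor area 15,968: Unit 3B 1,119,916.21 → $1,119,900; Unit 5B 2,184,333.85 → $2,184,350; Unit 1A 1,818,299.94 → $1,818,300.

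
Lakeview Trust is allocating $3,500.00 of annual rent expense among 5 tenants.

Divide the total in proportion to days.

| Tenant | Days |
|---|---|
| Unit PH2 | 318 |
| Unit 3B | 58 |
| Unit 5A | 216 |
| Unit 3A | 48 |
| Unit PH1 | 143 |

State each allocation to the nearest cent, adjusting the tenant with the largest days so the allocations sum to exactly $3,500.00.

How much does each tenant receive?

Sum of days: 318 + 58 + 216 + 48 + 143 = 783.
Pro-rata amounts: Unit PH2 1,421.4559; Unit 3B 259.2593; Unit 5A 965.5172; Unit 3A 214.5594; Unit PH1 639.2082.
Rounded to nearest cent: Unit PH2 $1,421.46; Unit 3B $259.26; Unit 5A $965.52; Unit 3A $214.56; Unit PH1 $639.21. Sum = $3,500.01.
Difference $3,500.00 − $3,500.01 = −$0.01 applied to largest days (Unit PH2): Unit PH2 becomes $1,421.45.

Unit PH2: $1,421.45 · Unit 3B: $259.26 · Unit 5A: $965.52 · Unit 3A: $214.56 · Unit PH1: $639.21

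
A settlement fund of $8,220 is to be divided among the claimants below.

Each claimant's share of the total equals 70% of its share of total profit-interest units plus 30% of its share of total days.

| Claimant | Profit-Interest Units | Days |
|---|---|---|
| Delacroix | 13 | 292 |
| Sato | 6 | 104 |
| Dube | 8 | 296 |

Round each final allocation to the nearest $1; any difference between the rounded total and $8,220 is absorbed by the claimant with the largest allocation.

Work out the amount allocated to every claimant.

Totals — profit-interest units 27, days 692.
Combined weights (70% profit-interest units + 30% days): Delacroix 0.4636; Sato 0.2006; Dube 0.3357.
Pro-rata amounts: Delacroix 3,811.01; Sato 1,649.28; Dube 2,759.71.
At nearest $1: Delacroix $3,811; Sato $1,649; Dube $2,760. Sum = $8,220.
Rounded total matches; no reconciliation needed.

Delacroix: $3,811 · Sato: $1,649 · Dube: $2,760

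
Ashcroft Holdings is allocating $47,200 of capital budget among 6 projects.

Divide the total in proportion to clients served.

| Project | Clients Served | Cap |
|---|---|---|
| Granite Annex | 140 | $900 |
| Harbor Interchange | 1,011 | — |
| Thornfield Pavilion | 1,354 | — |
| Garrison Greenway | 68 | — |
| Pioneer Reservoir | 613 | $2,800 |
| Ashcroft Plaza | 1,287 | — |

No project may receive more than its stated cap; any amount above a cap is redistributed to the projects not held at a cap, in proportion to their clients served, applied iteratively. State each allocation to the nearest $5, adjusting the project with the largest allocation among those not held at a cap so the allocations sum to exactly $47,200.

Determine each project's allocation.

Combined clients served = 4,473.
Proportional shares (ignoring caps): Granite Annex 1,477.31; Harbor Interchange 10,668.28; Thornfield Pavilion 14,287.68; Garrison Greenway 717.55; Pioneer Reservoir 6,468.50; Ashcroft Plaza 13,580.68.
Held at cap: Granite Annex ($900), Pioneer Reservoir ($2,800); balance $43,500 reallocated over remaining clients served 3,720.
Redistributed shares: Harbor Interchange 11,822.18 → $11,820; Thornfield Pavilion 15,833.06 → $15,835; Garrison Greenway 795.16 → $795; Ashcroft Plaza 15,049.60 → $15,050.

Granite Annex: $900 · Harbor Interchange: $11,820 · Thornfield Pavilion: $15,835 · Garrison Greenway: $795 · Pioneer Reservoir: $2,800 · Ashcroft Plaza: $15,050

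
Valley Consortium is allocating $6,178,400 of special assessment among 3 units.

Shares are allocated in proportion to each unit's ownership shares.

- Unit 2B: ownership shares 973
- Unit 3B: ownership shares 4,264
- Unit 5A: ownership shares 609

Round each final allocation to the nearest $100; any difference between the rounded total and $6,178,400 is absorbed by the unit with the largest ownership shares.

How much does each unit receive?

Unit 2B: $1,028,300 · Unit 3B: $4,506,500 · Unit 5A: $643,600

Sum of ownership shares: 5,846.
Unrounded shares: Unit 2B 973/5,846 × $6,178,400 = 1,028,324.19; Unit 3B 4,264/5,846 × $6,178,400 = 4,506,448.44; Unit 5A 609/5,846 × $6,178,400 = 643,627.37.
At nearest $100: Unit 2B $1,028,300; Unit 3B $4,506,400; Unit 5A $643,600. Sum = $6,178,300.
Difference $6,178,400 − $6,178,300 = +$100 applied to largest ownership shares (Unit 3B): Unit 3B becomes $4,506,500.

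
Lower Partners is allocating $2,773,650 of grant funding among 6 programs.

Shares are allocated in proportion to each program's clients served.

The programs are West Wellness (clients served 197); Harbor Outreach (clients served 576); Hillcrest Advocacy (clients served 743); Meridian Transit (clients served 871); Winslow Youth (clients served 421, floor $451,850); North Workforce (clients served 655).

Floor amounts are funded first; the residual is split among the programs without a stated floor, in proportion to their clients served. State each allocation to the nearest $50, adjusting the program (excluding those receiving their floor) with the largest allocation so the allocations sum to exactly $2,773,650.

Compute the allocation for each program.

West Wellness: $150,350 | Harbor Outreach: $439,650 | Hillcrest Advocacy: $567,100 | Meridian Transit: $664,750 | Winslow Youth: $451,850 | North Workforce: $499,950

Minimums first: Winslow Youth $451,850. Balance $2,321,800.
Balance split over remaining clients served 3,042: West Wellness 150,359.83 → $150,350; Harbor Outreach 439,630.77 → $439,650; Hillcrest Advocacy 567,093.16 → $567,100; Meridian Transit 664,788.89 → $664,800; North Workforce 499,927.35 → $499,950.
Rounding difference −$50 applied to Meridian Transit → $664,750.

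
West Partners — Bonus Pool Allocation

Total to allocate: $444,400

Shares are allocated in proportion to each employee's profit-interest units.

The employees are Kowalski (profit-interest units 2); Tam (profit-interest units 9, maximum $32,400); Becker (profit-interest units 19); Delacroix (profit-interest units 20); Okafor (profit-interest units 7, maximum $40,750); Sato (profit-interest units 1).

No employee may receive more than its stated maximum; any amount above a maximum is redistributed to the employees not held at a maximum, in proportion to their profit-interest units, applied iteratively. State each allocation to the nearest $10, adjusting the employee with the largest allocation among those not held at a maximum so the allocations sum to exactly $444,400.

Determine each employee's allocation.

Total profit-interest units = 58.
Pro-rata shares before constraints: Kowalski 15,324.14; Tam 68,958.62; Becker 145,579.31; Delacroix 153,241.38; Okafor 53,634.48; Sato 7,662.07.
Held at cap: Tam ($32,400), Okafor ($40,750); remaining pool $371,250 reallocated over remaining profit-interest units 42.
Redistributed shares: Kowalski 17,678.57 → $17,680; Becker 167,946.43 → $167,950; Delacroix 176,785.71 → $176,790; Sato 8,839.29 → $8,840.
Rounding difference −$10 applied to Delacroix → $176,780.

Kowalski: $17,680; Tam: $32,400; Becker: $167,950; Delacroix: $176,780; Okafor: $40,750; Sato: $8,840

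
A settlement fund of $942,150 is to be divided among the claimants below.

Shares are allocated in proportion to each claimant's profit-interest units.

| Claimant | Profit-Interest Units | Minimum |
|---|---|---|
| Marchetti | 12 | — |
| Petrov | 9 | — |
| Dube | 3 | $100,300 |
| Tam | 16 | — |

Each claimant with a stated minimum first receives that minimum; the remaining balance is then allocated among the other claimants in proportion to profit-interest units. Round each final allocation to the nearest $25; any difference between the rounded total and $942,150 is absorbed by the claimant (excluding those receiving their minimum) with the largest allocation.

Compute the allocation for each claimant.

Marchetti: $273,025; Petrov: $204,775; Dube: $100,300; Tam: $364,050

Minimums first: Dube $100,300. Remaining pool $841,850.
Remaining pool split over remaining profit-interest units 37: Marchetti 273,032.43 → $273,025; Petrov 204,774.32 → $204,775; Tam 364,043.24 → $364,050.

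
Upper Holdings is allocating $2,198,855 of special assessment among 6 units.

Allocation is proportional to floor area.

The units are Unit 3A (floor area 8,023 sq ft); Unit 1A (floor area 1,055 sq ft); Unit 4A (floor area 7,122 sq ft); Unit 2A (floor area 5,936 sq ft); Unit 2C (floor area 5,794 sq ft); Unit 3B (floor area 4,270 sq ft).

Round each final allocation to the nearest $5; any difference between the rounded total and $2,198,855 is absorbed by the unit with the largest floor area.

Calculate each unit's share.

Floor area total: 8,023 + 1,055 + 7,122 + 5,936 + 5,794 + 4,270 = 32,200.
Pro-rata amounts: Unit 3A 547,869.99; Unit 1A 72,043.23; Unit 4A 486,343.02; Unit 2A 405,354.14; Unit 2C 395,657.33; Unit 3B 291,587.29.
Rounded to nearest $5: Unit 3A $547,870; Unit 1A $72,045; Unit 4A $486,345; Unit 2A $405,355; Unit 2C $395,655; Unit 3B $291,585. Sum = $2,198,855.
Sum already equals the total — no adjustment.

Unit 3A: $547,870 · Unit 1A: $72,045 · Unit 4A: $486,345 · Unit 2A: $405,355 · Unit 2C: $395,655 · Unit 3B: $291,585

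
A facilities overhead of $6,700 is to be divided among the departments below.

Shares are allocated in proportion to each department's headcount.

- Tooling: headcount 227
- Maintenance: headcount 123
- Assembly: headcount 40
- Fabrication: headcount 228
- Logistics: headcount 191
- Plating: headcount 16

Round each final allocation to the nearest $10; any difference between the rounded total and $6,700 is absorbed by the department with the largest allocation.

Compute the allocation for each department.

Sum of headcount: 825.
Proportional shares: Tooling 227/825 × $6,700 = 1,843.52; Maintenance 123/825 × $6,700 = 998.91; Assembly 40/825 × $6,700 = 324.85; Fabrication 228/825 × $6,700 = 1,851.64; Logistics 191/825 × $6,700 = 1,551.15; Plating 16/825 × $6,700 = 129.94.
After rounding ($10): Tooling $1,840; Maintenance $1,000; Assembly $320; Fabrication $1,850; Logistics $1,550; Plating $130. Sum = $6,690.
Difference $6,700 − $6,690 = +$10 applied to largest allocation (Fabrication): Fabrication becomes $1,860.

Tooling: $1,840; Maintenance: $1,000; Assembly: $320; Fabrication: $1,860; Logistics: $1,550; Plating: $130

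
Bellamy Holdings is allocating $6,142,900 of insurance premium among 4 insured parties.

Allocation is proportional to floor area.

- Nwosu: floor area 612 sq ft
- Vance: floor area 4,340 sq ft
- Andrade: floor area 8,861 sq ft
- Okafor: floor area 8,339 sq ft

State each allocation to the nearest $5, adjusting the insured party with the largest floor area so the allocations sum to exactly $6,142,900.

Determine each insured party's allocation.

Nwosu: $169,710; Vance: $1,203,510; Andrade: $2,457,220; Okafor: $2,312,460

Total floor area = 22,152.
Unrounded shares: Nwosu 612/22,152 × $6,142,900 = 169,711.76; Vance 4,340/22,152 × $6,142,900 = 1,203,511.47; Andrade 8,861/22,152 × $6,142,900 = 2,457,215.46; Okafor 8,339/22,152 × $6,142,900 = 2,312,461.32.
At nearest $5: Nwosu $169,710; Vance $1,203,510; Andrade $2,457,215; Okafor $2,312,460. Sum = $6,142,895.
Difference $6,142,900 − $6,142,895 = +$5 applied to largest floor area (Andrade): Andrade becomes $2,457,220.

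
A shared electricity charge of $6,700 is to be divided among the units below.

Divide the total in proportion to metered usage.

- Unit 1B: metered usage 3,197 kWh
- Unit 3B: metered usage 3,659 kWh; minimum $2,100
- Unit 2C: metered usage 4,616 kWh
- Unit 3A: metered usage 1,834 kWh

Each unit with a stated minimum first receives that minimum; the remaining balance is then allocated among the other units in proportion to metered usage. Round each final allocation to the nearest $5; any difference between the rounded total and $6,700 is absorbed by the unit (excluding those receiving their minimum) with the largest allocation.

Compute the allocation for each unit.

Unit 1B: $1,525 · Unit 3B: $2,100 · Unit 2C: $2,200 · Unit 3A: $875

Guaranteed amounts: Unit 3B $2,100. Remaining pool $4,600.
Remaining pool split over remaining metered usage 9,647: Unit 1B 1,524.43 → $1,525; Unit 2C 2,201.06 → $2,200; Unit 3A 874.51 → $875.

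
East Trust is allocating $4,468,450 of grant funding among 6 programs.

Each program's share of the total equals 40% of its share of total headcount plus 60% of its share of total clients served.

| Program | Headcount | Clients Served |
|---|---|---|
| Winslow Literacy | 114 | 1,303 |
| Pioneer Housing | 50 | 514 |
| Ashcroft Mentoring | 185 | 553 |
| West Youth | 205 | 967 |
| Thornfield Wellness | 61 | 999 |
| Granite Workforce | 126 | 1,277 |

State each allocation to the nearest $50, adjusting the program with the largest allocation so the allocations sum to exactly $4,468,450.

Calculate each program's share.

Totals — headcount 741, clients served 5,613.
Composite weights (40% headcount + 60% clients served): Winslow Literacy 0.2008; Pioneer Housing 0.0819; Ashcroft Mentoring 0.1590; West Youth 0.2140; Thornfield Wellness 0.1397; Granite Workforce 0.2045.
Pro-rata amounts: Winslow Literacy 897,364.26; Pioneer Housing 366,119.92; Ashcroft Mentoring 710,384.44; West Youth 956,375.44; Thornfield Wellness 624,315.25; Granite Workforce 913,890.69.
After rounding ($50): Winslow Literacy $897,350; Pioneer Housing $366,100; Ashcroft Mentoring $710,400; West Youth $956,400; Thornfield Wellness $624,300; Granite Workforce $913,900. Sum = $4,468,450.
No rounding difference to absorb.

Winslow Literacy: $897,350 · Pioneer Housing: $366,100 · Ashcroft Mentoring: $710,400 · West Youth: $956,400 · Thornfield Wellness: $624,300 · Granite Workforce: $913,900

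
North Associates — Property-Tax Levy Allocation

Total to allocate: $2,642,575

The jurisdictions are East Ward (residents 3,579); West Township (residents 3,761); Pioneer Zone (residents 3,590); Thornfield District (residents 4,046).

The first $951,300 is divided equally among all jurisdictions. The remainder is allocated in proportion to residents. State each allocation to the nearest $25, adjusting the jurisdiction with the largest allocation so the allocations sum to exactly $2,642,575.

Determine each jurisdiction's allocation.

First tranche $951,300 split equally: $237,825 each.
Remainder $1,691,275 by residents (total 14,976): East Ward 404,184.91 → $404,175; West Township 424,738.60 → $424,750; Pioneer Zone 405,427.17 → $405,425; Thornfield District 456,924.32 → $456,925.
Totals: East Ward $237,825 + $404,175 = $642,000; West Township $237,825 + $424,750 = $662,575; Pioneer Zone $237,825 + $405,425 = $643,250; Thornfield District $237,825 + $456,925 = $694,750.

East Ward: $642,000 | West Township: $662,575 | Pioneer Zone: $643,250 | Thornfield District: $694,750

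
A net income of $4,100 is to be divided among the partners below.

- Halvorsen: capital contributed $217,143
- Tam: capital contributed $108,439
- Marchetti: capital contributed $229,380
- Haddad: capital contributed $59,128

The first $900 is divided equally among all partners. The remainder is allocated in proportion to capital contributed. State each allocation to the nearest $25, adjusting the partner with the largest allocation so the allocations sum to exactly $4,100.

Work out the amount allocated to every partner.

First tranche $900 split equally: $225 each.
Remainder $3,200 by capital contributed (total 614,090): Halvorsen 1,131.52 → $1,125; Tam 565.07 → $575; Marchetti 1,195.29 → $1,200; Haddad 308.11 → $300.
Totals: Halvorsen $225 + $1,125 = $1,350; Tam $225 + $575 = $800; Marchetti $225 + $1,200 = $1,425; Haddad $225 + $300 = $525.

Halvorsen: $1,350 · Tam: $800 · Marchetti: $1,425 · Haddad: $525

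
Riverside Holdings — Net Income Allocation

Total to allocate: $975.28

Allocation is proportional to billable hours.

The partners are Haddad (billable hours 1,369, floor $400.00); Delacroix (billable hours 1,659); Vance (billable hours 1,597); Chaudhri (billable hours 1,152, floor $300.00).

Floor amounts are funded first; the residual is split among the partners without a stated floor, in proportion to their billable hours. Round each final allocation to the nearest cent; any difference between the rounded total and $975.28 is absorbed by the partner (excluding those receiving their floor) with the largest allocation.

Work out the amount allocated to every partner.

Haddad: $400.00 · Delacroix: $140.26 · Vance: $135.02 · Chaudhri: $300.00

Fund the minimums — Haddad $400.00; Chaudhri $300.00. Remaining pool $275.28.
Remaining pool split over remaining billable hours 3,256: Delacroix 140.2609 → $140.26; Vance 135.0191 → $135.02.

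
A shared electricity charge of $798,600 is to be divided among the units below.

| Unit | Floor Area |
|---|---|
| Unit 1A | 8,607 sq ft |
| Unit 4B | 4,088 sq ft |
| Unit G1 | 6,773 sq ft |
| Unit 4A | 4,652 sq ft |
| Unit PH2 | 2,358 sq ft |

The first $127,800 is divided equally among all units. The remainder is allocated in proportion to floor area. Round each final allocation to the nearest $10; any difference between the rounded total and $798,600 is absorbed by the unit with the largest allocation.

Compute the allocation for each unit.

First tranche $127,800 split equally: $25,560 each.
Remainder $670,800 by floor area (total 26,478): Unit 1A 218,051.80 → $218,050; Unit 4B 103,566.37 → $103,570; Unit G1 171,588.81 → $171,590; Unit 4A 117,854.88 → $117,850; Unit PH2 59,738.14 → $59,740.
Totals: Unit 1A $25,560 + $218,050 = $243,610; Unit 4B $25,560 + $103,570 = $129,130; Unit G1 $25,560 + $171,590 = $197,150; Unit 4A $25,560 + $117,850 = $143,410; Unit PH2 $25,560 + $59,740 = $85,300.

Unit 1A: $243,610; Unit 4B: $129,130; Unit G1: $197,150; Unit 4A: $143,410; Unit PH2: $85,300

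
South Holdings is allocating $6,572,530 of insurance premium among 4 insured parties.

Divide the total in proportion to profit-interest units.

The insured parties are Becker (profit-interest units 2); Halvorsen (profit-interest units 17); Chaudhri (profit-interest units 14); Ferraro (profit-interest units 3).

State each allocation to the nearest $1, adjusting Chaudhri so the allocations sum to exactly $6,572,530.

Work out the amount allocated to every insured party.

Combined profit-interest units = 36.
Proportional shares: Becker 2/36 × $6,572,530 = 365,140.56; Halvorsen 17/36 × $6,572,530 = 3,103,694.72; Chaudhri 14/36 × $6,572,530 = 2,555,983.89; Ferraro 3/36 × $6,572,530 = 547,710.83.
Rounded to nearest $1: Becker $365,141; Halvorsen $3,103,695; Chaudhri $2,555,984; Ferraro $547,711. Sum = $6,572,531.
Difference $6,572,530 − $6,572,531 = −$1 applied to Chaudhri: Chaudhri becomes $2,555,983.

Becker: $365,141 · Halvorsen: $3,103,695 · Chaudhri: $2,555,983 · Ferraro: $547,711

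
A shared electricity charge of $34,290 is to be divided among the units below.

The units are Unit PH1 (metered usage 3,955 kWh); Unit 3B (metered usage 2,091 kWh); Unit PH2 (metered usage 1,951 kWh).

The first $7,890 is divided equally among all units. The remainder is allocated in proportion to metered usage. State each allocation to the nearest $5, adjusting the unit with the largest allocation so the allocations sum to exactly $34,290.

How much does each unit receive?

$7,890 shared equally gives $2,630 per unit.
Remainder $26,400 by metered usage (total 7,997): Unit PH1 13,056.40 → $13,055; Unit 3B 6,902.89 → $6,905; Unit PH2 6,440.72 → $6,440.
Totals: Unit PH1 $2,630 + $13,055 = $15,685; Unit 3B $2,630 + $6,905 = $9,535; Unit PH2 $2,630 + $6,440 = $9,070.

Unit PH1: $15,685 · Unit 3B: $9,535 · Unit PH2: $9,070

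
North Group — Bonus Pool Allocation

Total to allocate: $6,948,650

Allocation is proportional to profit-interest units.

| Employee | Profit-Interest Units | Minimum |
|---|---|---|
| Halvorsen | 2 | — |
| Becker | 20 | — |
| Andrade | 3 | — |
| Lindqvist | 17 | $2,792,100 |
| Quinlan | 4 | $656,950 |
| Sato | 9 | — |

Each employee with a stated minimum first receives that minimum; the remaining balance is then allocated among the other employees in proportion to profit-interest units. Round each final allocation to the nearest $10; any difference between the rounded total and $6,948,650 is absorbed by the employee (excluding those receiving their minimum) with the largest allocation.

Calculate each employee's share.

Fund the minimums — Lindqvist $2,792,100; Quinlan $656,950. Balance $3,499,600.
Balance split over remaining profit-interest units 34: Halvorsen 205,858.82 → $205,860; Becker 2,058,588.24 → $2,058,590; Andrade 308,788.24 → $308,790; Sato 926,364.71 → $926,360.

Halvorsen: $205,860 · Becker: $2,058,590 · Andrade: $308,790 · Lindqvist: $2,792,100 · Quinlan: $656,950 · Sato: $926,360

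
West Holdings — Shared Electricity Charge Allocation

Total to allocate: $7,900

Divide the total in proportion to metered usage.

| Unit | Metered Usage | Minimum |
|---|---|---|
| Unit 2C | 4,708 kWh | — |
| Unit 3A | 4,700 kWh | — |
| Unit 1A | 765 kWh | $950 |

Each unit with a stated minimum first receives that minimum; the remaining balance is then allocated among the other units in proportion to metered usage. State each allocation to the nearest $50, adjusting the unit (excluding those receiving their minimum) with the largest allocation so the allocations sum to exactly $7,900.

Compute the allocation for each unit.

Minimums first: Unit 1A $950. Balance $6,950.
Balance split over remaining metered usage 9,408: Unit 2C 3,477.95 → $3,500; Unit 3A 3,472.05 → $3,450.

Unit 2C: $3,500; Unit 3A: $3,450; Unit 1A: $950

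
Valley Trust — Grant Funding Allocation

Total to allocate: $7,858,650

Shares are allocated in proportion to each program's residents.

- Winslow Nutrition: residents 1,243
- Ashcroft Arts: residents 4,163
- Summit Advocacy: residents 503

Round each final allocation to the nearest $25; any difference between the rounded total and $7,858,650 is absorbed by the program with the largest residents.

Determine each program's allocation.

Winslow Nutrition: $1,653,125; Ashcroft Arts: $5,536,550; Summit Advocacy: $668,975

Combined residents = 5,909.
Pro-rata amounts: Winslow Nutrition 1,243/5,909 × $7,858,650 = 1,653,122.69; Ashcroft Arts 4,163/5,909 × $7,858,650 = 5,536,564.55; Summit Advocacy 503/5,909 × $7,858,650 = 668,962.76.
At nearest $25: Winslow Nutrition $1,653,125; Ashcroft Arts $5,536,575; Summit Advocacy $668,975. Sum = $7,858,675.
Difference $7,858,650 − $7,858,675 = −$25 applied to largest residents (Ashcroft Arts): Ashcroft Arts becomes $5,536,550.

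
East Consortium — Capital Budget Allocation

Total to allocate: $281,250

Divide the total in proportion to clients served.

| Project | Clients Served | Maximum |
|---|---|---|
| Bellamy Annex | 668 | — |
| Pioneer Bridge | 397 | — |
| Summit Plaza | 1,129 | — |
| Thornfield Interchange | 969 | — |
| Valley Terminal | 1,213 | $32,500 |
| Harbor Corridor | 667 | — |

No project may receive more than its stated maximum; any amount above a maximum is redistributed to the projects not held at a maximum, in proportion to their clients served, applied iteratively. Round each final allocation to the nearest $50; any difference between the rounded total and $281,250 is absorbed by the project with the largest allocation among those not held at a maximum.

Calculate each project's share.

Bellamy Annex: $43,400; Pioneer Bridge: $25,800; Summit Plaza: $73,300; Thornfield Interchange: $62,950; Valley Terminal: $32,500; Harbor Corridor: $43,300

Sum of clients served: 5,043.
Pro-rata shares before constraints: Bellamy Annex 37,254.61; Pioneer Bridge 22,140.84; Summit Plaza 62,964.75; Thornfield Interchange 54,041.49; Valley Terminal 67,649.46; Harbor Corridor 37,198.84.
Capped: Valley Terminal ($32,500); residual $248,750 reallocated over remaining clients served 3,830.
Redistributed shares: Bellamy Annex 43,385.12 → $43,400; Pioneer Bridge 25,784.27 → $25,800; Summit Plaza 73,326.04 → $73,350; Thornfield Interchange 62,934.40 → $62,950; Harbor Corridor 43,320.17 → $43,300.
Rounding difference −$50 applied to Summit Plaza → $73,300.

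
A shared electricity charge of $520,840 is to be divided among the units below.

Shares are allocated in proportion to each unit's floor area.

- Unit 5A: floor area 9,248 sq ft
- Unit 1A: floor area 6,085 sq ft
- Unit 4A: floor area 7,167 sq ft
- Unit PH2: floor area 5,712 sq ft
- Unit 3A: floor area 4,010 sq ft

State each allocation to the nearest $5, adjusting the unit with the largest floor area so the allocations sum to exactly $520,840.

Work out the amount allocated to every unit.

Total floor area = 32,222.
Unrounded shares: Unit 5A 9,248/32,222 × $520,840 = 149,485.70; Unit 1A 6,085/32,222 × $520,840 = 98,358.62; Unit 4A 7,167/32,222 × $520,840 = 115,848.19; Unit PH2 5,712/32,222 × $520,840 = 92,329.40; Unit 3A 4,010/32,222 × $520,840 = 64,818.09.
At nearest $5: Unit 5A $149,485; Unit 1A $98,360; Unit 4A $115,850; Unit PH2 $92,330; Unit 3A $64,820. Sum = $520,845.
Difference $520,840 − $520,845 = −$5 applied to largest floor area (Unit 5A): Unit 5A becomes $149,480.

Unit 5A: $149,480 · Unit 1A: $98,360 · Unit 4A: $115,850 · Unit PH2: $92,330 · Unit 3A: $64,820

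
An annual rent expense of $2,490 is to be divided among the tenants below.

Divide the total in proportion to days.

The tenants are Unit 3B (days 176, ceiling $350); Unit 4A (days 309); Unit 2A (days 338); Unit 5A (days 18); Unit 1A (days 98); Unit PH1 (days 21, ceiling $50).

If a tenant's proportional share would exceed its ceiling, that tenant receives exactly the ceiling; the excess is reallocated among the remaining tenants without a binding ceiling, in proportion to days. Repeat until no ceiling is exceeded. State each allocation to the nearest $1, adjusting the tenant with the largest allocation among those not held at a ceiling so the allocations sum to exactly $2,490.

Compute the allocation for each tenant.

Unit 3B: $350 | Unit 4A: $846 | Unit 2A: $927 | Unit 5A: $49 | Unit 1A: $268 | Unit PH1: $50

Sum of days: 960.
Pro-rata shares before constraints: Unit 3B 456.50; Unit 4A 801.47; Unit 2A 876.69; Unit 5A 46.69; Unit 1A 254.19; Unit PH1 54.47.
Held at cap: Unit 3B ($350), Unit PH1 ($50); residual $2,090 reallocated over remaining days 763.
Remaining shares: Unit 4A 846.41 → $846; Unit 2A 925.85 → $926; Unit 5A 49.31 → $49; Unit 1A 268.44 → $268.
Rounding difference +$1 applied to Unit 2A → $927.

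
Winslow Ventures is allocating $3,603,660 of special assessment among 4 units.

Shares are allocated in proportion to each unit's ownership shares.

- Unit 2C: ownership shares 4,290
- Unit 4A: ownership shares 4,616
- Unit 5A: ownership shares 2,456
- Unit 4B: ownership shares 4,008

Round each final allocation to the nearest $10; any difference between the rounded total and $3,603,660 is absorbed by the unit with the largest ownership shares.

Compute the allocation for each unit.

Combined ownership shares = 15,370.
Unrounded shares: Unit 2C 4,290/15,370 × $3,603,660 = 1,005,836.14; Unit 4A 4,616/15,370 × $3,603,660 = 1,082,270.30; Unit 5A 2,456/15,370 × $3,603,660 = 575,835.33; Unit 4B 4,008/15,370 × $3,603,660 = 939,718.24.
After rounding ($10): Unit 2C $1,005,840; Unit 4A $1,082,270; Unit 5A $575,840; Unit 4B $939,720. Sum = $3,603,670.
Difference $3,603,660 − $3,603,670 = −$10 applied to largest ownership shares (Unit 4A): Unit 4A becomes $1,082,260.

Unit 2C: $1,005,840 | Unit 4A: $1,082,260 | Unit 5A: $575,840 | Unit 4B: $939,720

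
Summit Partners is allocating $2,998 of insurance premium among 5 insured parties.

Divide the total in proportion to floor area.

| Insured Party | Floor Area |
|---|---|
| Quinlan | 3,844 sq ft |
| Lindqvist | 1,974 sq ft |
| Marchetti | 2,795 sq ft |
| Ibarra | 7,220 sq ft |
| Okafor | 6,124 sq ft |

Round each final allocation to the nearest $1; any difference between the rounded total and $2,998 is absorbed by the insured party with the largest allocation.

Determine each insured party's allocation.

Quinlan: $525 · Lindqvist: $270 · Marchetti: $382 · Ibarra: $985 · Okafor: $836

Combined floor area = 21,957.
Unrounded shares: Quinlan 3,844/21,957 × $2,998 = 524.86; Lindqvist 1,974/21,957 × $2,998 = 269.53; Marchetti 2,795/21,957 × $2,998 = 381.63; Ibarra 7,220/21,957 × $2,998 = 985.82; Okafor 6,124/21,957 × $2,998 = 836.17.
After rounding ($1): Quinlan $525; Lindqvist $270; Marchetti $382; Ibarra $986; Okafor $836. Sum = $2,999.
Difference $2,998 − $2,999 = −$1 applied to largest allocation (Ibarra): Ibarra becomes $985.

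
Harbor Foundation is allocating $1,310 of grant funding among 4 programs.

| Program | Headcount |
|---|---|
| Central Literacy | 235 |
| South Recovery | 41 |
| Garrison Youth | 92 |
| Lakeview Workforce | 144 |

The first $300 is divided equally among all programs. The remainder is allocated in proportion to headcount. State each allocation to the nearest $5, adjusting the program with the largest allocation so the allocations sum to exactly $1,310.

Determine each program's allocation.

Central Literacy: $540 | South Recovery: $155 | Garrison Youth: $255 | Lakeview Workforce: $360

$300 shared equally gives $75 per program.
Remainder $1,010 by headcount (total 512): Central Literacy 463.57 → $465; South Recovery 80.88 → $80; Garrison Youth 181.48 → $180; Lakeview Workforce 284.06 → $285.
Totals: Central Literacy $75 + $465 = $540; South Recovery $75 + $80 = $155; Garrison Youth $75 + $180 = $255; Lakeview Workforce $75 + $285 = $360.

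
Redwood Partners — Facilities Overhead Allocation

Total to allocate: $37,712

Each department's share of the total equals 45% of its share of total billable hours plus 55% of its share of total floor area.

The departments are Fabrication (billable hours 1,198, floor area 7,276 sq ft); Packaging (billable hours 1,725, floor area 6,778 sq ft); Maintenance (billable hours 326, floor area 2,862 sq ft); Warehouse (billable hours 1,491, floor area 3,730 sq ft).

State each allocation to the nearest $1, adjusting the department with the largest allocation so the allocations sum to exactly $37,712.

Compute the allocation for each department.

Fabrication: $11,599 | Packaging: $12,986 | Maintenance: $4,042 | Warehouse: $9,085

Billable hours total 4,740; floor area total 20,646.
Composite weights (45% billable hours + 55% floor area): Fabrication 0.3076; Packaging 0.3443; Maintenance 0.1072; Warehouse 0.2409.
Raw shares: Fabrication 11,598.83; Packaging 12,985.32; Maintenance 4,042.41; Warehouse 9,085.43.
Rounded to nearest $1: Fabrication $11,599; Packaging $12,985; Maintenance $4,042; Warehouse $9,085. Sum = $37,711.
Difference $37,712 − $37,711 = +$1 applied to largest allocation (Packaging): Packaging becomes $12,986.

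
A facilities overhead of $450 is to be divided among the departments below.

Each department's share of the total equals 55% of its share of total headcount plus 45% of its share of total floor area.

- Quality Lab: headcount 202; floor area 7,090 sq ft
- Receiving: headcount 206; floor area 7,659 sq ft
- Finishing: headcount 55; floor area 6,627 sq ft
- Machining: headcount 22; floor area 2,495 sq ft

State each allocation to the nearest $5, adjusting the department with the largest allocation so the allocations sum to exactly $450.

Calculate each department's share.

Headcount total 485; floor area total 23,871.
Composite weights (55% headcount + 45% floor area): Quality Lab 0.3627; Receiving 0.3780; Finishing 0.1873; Machining 0.0720.
Raw shares: Quality Lab 163.23; Receiving 170.10; Finishing 84.28; Machining 32.39.
After rounding ($5): Quality Lab $165; Receiving $170; Finishing $85; Machining $30. Sum = $450.
No rounding difference to absorb.

Quality Lab: $165; Receiving: $170; Finishing: $85; Machining: $30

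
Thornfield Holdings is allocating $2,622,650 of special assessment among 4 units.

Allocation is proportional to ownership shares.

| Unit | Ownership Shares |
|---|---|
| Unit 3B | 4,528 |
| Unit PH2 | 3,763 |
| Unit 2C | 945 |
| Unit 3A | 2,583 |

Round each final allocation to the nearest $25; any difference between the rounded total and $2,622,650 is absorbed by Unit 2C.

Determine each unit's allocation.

Combined ownership shares = 11,819.
Pro-rata amounts: Unit 3B 4,528/11,819 × $2,622,650 = 1,004,768.53; Unit PH2 3,763/11,819 × $2,622,650 = 835,014.13; Unit 2C 945/11,819 × $2,622,650 = 209,696.61; Unit 3A 2,583/11,819 × $2,622,650 = 573,170.74.
After rounding ($25): Unit 3B $1,004,775; Unit PH2 $835,025; Unit 2C $209,700; Unit 3A $573,175. Sum = $2,622,675.
Difference $2,622,650 − $2,622,675 = −$25 applied to Unit 2C: Unit 2C becomes $209,675.

Unit 3B: $1,004,775; Unit PH2: $835,025; Unit 2C: $209,675; Unit 3A: $573,175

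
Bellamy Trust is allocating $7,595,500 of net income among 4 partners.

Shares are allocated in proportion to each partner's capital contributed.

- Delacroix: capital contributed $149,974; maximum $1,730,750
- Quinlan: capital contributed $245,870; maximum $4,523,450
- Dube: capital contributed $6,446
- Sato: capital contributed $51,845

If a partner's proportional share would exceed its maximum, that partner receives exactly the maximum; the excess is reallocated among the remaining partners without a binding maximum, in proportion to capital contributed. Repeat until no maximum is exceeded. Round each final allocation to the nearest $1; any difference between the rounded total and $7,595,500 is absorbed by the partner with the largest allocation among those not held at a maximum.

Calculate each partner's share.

Combined capital contributed = 454,135.
Pro-rata shares before constraints: Delacroix 2,508,345.57; Quinlan 4,112,225.63; Dube 107,810.66; Sato 867,118.14.
Cap binds for Delacroix ($1,730,750); remaining pool $5,864,750 reallocated over remaining capital contributed 304,161.
Cap binds for Quinlan ($4,523,450); remaining pool $1,341,300 reallocated over remaining capital contributed 58,291.
Shares after redistribution: Dube 148,325.12 → $148,325; Sato 1,192,974.88 → $1,192,975.

Delacroix: $1,730,750 · Quinlan: $4,523,450 · Dube: $148,325 · Sato: $1,192,975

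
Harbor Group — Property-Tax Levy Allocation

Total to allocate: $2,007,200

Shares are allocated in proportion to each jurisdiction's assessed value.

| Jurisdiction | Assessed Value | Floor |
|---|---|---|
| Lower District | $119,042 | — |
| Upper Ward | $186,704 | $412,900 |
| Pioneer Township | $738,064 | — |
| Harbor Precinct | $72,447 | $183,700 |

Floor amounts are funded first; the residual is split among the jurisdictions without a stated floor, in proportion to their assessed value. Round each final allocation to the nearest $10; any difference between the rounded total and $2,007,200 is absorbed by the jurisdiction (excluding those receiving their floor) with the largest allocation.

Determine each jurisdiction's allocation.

Lower District: $195,920; Upper Ward: $412,900; Pioneer Township: $1,214,680; Harbor Precinct: $183,700

Minimums first: Upper Ward $412,900; Harbor Precinct $183,700. Balance $1,410,600.
Balance split over remaining assessed value 857,106: Lower District 195,915.84 → $195,920; Pioneer Township 1,214,684.16 → $1,214,680.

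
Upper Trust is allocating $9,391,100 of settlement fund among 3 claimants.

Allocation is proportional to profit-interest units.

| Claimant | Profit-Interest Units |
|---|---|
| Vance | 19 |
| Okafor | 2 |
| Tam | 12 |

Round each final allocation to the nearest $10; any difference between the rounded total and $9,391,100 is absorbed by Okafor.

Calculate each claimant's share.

Combined profit-interest units = 33.
Pro-rata amounts: Vance 19/33 × $9,391,100 = 5,406,996.97; Okafor 2/33 × $9,391,100 = 569,157.58; Tam 12/33 × $9,391,100 = 3,414,945.45.
After rounding ($10): Vance $5,407,000; Okafor $569,160; Tam $3,414,950. Sum = $9,391,110.
Difference $9,391,100 − $9,391,110 = −$10 applied to Okafor: Okafor becomes $569,150.

Vance: $5,407,000; Okafor: $569,150; Tam: $3,414,950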